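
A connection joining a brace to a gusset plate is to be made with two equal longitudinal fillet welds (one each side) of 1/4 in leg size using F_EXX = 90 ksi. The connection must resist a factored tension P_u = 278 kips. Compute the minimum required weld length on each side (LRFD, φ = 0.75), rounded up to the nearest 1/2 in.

Throat t_e = 0.707 × 0.25 = 0.1767 in.
φr_n = 0.75 × 0.6 × 90 × 0.1767 = 7.158 kips/in.
L_req = P_u / φr_n = 278 / 7.158 = 38.84 in total.
Per side: 38.84 / 2 = 19.42 in.
Round up → use L = 19.5 in on each side.

L = 19.5 in on each side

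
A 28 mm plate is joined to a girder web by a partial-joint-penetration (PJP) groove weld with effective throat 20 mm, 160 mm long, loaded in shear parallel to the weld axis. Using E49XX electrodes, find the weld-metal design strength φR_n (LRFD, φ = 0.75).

E49XX → F_EXX = 490 MPa.
Effective throat (given) t_e = 20 mm.
A_we = 20 × 160 = 3200 mm².
F_nw = 0.6 F_EXX = 294 MPa.
φR_n = 0.75 × 294 × 3200 × 10⁻³ = 705.6 kN.

φR_n ≈ 706 kN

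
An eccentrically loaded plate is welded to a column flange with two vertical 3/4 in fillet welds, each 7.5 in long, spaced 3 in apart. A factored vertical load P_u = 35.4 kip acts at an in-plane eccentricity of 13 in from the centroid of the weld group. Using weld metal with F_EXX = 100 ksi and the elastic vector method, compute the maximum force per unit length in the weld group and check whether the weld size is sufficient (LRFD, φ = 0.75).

f_max ≈ 18.9 kip/in; adequate

Total weld length L_w = 15 in. Treat welds as unit-width lines.
Polar moment about centroid: J = 2[d³/12 + d(b/2)²] = 2[7.5³/12 + 7.5×1.5²] = 104.1 in³.
Direct shear f_v = P/L_w = 35.4 / 15 = 2.36 kip/in (vertical).
Torsion M = P·e = 35.4 × 13 = 460.2 kip·in.
Critical point at (x, y) = (1.5, 3.75) from centroid. f_tx = M·y/J = 16.58 kip/in; f_ty = M·x/J = 6.634 kip/in.
Resultant f_max = √[f_tx² + (f_v + f_ty)²] = √[16.58² + (2.36 + 6.634)²] = 18.87 kip/in.
Capacity per unit length: φr_n = 0.75 × 0.6 × 100 × (0.707 × 0.75) = 23.86 kip/in.
18.87 ≤ 23.86 → adequate.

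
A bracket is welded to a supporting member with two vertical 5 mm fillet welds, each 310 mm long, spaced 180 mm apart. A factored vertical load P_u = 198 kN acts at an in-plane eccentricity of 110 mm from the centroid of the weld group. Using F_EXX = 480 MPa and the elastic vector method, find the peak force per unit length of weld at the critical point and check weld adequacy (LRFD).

Total weld length L_w = 620 mm. Treat welds as unit-width lines.
Polar moment about centroid: J = 2[d³/12 + d(b/2)²] = 2[310³/12 + 310×90²] = 9987000 mm³.
Direct shear f_v = P/L_w = 198×10³ / 620 = 319.4 N/mm (vertical).
Torsion M = P·e = 198×10³ × 110 = 21780000 N·mm.
Critical point at (x, y) = (90, 155) from centroid. f_tx = M·y/J = 338 N/mm; f_ty = M·x/J = 196.3 N/mm.
Resultant f_max = √[f_tx² + (f_v + f_ty)²] = √[338² + (319.4 + 196.3)²] = 616.5 N/mm.
Capacity per unit length: φr_n = 0.75 × 0.6 × 480 × (0.707 × 5) = 763.6 N/mm.
616.5 ≤ 763.6 → adequate.

f_max ≈ 617 N/mm; adequate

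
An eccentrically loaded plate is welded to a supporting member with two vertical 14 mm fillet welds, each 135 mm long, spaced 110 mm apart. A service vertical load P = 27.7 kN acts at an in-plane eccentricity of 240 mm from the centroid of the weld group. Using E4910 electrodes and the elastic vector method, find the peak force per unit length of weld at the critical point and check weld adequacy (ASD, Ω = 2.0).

E49XX → F_EXX = 490 MPa.
Total weld length L_w = 270 mm. Treat welds as unit-width lines.
Polar moment about centroid: J = 2[d³/12 + d(b/2)²] = 2[135³/12 + 135×55²] = 1227000 mm³.
Direct shear f_v = P/L_w = 27.7×10³ / 270 = 102.6 N/mm (vertical).
Torsion M = P·e = 27.7×10³ × 240 = 6648000 N·mm.
Critical point at (x, y) = (55, 67.5) from centroid. f_tx = M·y/J = 365.8 N/mm; f_ty = M·x/J = 298 N/mm.
Resultant f_max = √[f_tx² + (f_v + f_ty)²] = √[365.8² + (102.6 + 298)²] = 542.5 N/mm.
Capacity per unit length: r_n/Ω = (1/2.0) × 0.6 × 490 × (0.707 × 14) = 1455 N/mm.
542.5 ≤ 1455 → adequate.

f_max ≈ 542 N/mm; adequate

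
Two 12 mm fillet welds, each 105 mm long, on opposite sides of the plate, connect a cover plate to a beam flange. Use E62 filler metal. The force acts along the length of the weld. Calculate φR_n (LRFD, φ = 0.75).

E62XX → F_EXX = 620 MPa.
Effective throat t_e = 0.707 × 12 = 8.484 mm.
Total length L = 210 mm; A_we = 8.484 × 210 = 1782 mm².
F_nw = 0.6 F_EXX = 0.6 × 620 = 372 MPa.
φR_n = 0.75 × 372 × 1782 × 10⁻³ = 497.1 kN.

φR_n ≈ 497 kN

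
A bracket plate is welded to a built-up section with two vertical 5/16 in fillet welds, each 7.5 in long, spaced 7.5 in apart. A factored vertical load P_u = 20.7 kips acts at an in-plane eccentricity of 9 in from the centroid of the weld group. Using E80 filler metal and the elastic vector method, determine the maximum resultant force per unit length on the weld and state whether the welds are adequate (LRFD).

f_max ≈ 4.59 kip/in; adequate

E80XX → F_EXX = 80 ksi.
Total weld length L_w = 15 in. Treat welds as unit-width lines.
Polar moment about centroid: J = 2[d³/12 + d(b/2)²] = 2[7.5³/12 + 7.5×3.75²] = 281.2 in³.
Direct shear f_v = P/L_w = 20.7 / 15 = 1.38 kip/in (vertical).
Torsion M = P·e = 20.7 × 9 = 186.3 kip·in.
Critical point at (x, y) = (3.75, 3.75) from centroid. f_tx = M·y/J = 2.484 kip/in; f_ty = M·x/J = 2.484 kip/in.
Resultant f_max = √[f_tx² + (f_v + f_ty)²] = √[2.484² + (1.38 + 2.484)²] = 4.594 kip/in.
Capacity per unit length: φr_n = 0.75 × 0.6 × 80 × (0.707 × 0.3125) = 7.954 kip/in.
4.594 ≤ 7.954 → adequate.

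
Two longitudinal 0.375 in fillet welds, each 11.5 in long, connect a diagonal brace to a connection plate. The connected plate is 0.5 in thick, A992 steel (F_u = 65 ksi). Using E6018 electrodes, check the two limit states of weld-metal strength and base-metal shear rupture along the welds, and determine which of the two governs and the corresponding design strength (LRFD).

φR_n ≈ 165 kip (weld metal governs)

E60XX → F_EXX = 60 ksi.
t_e = 0.707 × 0.375 = 0.2651 in; L = 23 in.
Weld metal: φR_n = 0.75 × 0.6 × 60 × 0.2651 × 23 = 164.6 kip.
Base metal (shear rupture): φR_n = 0.75 × 0.6 × 65 × 0.5 × 23 = 336.4 kip.
Governing: weld metal.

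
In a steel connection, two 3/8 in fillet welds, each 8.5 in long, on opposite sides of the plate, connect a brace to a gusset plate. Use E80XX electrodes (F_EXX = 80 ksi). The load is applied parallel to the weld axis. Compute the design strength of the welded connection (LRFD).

Effective throat t_e = 0.707 × 0.375 = 0.2651 in.
Total length L = 17 in; A_we = 0.2651 × 17 = 4.507 in².
F_nw = 0.6 F_EXX = 0.6 × 80 = 48 ksi.
φR_n = 0.75 × 48 × 4.507 = 162.3 kip.

φR_n ≈ 162 kip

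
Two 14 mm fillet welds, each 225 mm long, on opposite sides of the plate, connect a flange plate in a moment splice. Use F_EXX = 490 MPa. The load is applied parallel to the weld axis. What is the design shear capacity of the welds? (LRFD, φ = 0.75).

φR_n ≈ 982 kN

Effective throat t_e = 0.707 × 14 = 9.898 mm.
Total length L = 450 mm; A_we = 9.898 × 450 = 4454 mm².
F_nw = 0.6 F_EXX = 0.6 × 490 = 294 MPa.
φR_n = 0.75 × 294 × 4454 × 10⁻³ = 982.1 kN.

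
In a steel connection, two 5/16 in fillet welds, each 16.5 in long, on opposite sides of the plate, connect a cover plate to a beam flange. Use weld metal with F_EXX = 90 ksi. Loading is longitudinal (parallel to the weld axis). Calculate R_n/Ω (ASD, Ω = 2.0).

R_n/Ω ≈ 197 kips

Effective throat t_e = 0.707 × 0.3125 = 0.2209 in.
Total length L = 33 in; A_we = 0.2209 × 33 = 7.291 in².
F_nw = 0.6 F_EXX = 0.6 × 90 = 54 ksi.
R_n = 54 × 7.291 = 393.7 kips; R_n/Ω = 393.7/2.0 = 196.9 kips.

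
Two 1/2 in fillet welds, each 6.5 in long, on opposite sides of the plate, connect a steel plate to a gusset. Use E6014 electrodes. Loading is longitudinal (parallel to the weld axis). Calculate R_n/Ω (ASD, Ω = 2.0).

R_n/Ω ≈ 82.7 kip

E60XX → F_EXX = 60 ksi.
Effective throat t_e = 0.707 × 0.5 = 0.3535 in.
Total length L = 13 in; A_we = 0.3535 × 13 = 4.595 in².
F_nw = 0.6 F_EXX = 0.6 × 60 = 36 ksi.
R_n = 36 × 4.595 = 165.4 kip; R_n/Ω = 165.4/2.0 = 82.72 kip.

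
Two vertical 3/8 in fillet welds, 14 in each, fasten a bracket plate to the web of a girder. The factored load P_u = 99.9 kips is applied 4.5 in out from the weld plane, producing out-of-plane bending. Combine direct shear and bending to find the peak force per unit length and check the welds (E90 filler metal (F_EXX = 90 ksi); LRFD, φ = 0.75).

L_w = 2 × 14 = 28 in; section modulus (unit throat) S = 2 × L²/6 = 65.33 in².
Direct shear f_v = P/L_w = 99.9/28 = 3.568 kip/in.
Moment M = P × e = 99.9 × 4.5 = 449.55 kip·in; bending f_b = M/S = 6.881 kip/in.
f_max = √(f_v² + f_b²) = √(3.568² + 6.881²) = 7.751 kip/in.
φr_n = 0.75 × 0.6 × 90 × (0.707 × 0.375) = 10.74 kip/in → adequate.

f_max ≈ 7.75 kip/in; adequate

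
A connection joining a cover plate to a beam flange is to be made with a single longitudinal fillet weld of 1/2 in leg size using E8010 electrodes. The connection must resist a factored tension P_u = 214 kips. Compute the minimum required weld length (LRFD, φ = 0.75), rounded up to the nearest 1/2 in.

E80XX → F_EXX = 80 ksi.
Throat t_e = 0.707 × 0.5 = 0.3535 in.
φr_n = 0.75 × 0.6 × 80 × 0.3535 = 12.73 kips/in.
L_req = P_u / φr_n = 214 / 12.73 = 16.82 in total.
Round up → use L = 17 in.

L = 17 in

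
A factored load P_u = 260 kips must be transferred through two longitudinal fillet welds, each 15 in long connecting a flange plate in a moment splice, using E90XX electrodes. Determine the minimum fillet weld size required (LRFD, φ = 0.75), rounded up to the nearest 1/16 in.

w = 5/16 in

E90XX → F_EXX = 90 ksi.
Total weld length L = 30 in.
Required throat t_e = P_u / (φ × 0.6 F_EXX × L) = 260 / (0.75 × 0.6 × 90 × 30) = 0.214 in.
Required leg w = t_e / 0.707 = 0.3027 in → use 5/16 in.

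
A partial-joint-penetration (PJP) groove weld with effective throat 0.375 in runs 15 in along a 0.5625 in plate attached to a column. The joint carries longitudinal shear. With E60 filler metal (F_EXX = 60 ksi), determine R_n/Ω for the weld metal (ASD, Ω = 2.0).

Effective throat (given) t_e = 0.375 in.
A_we = 0.375 × 15 = 5.625 in².
F_nw = 0.6 F_EXX = 36 ksi.
R_n/Ω = (36 × 5.625) / 2.0 = 101.2 kips.

R_n/Ω ≈ 101 kips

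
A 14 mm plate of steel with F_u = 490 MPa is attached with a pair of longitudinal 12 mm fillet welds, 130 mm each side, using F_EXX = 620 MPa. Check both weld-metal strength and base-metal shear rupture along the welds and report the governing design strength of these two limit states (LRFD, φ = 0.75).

φR_n ≈ 615 kN (weld metal governs)

t_e = 0.707 × 12 = 8.484 mm; L = 260 mm.
Weld metal: φR_n = 0.75 × 0.6 × 620 × 8.484 × 260 × 10⁻³ = 615.4 kN.
Base metal (shear rupture): φR_n = 0.75 × 0.6 × 490 × 14 × 260 × 10⁻³ = 802.6 kN.
Governing: weld metal.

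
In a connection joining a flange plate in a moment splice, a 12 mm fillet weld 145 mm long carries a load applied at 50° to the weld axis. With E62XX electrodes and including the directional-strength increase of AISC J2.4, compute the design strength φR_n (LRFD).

E62XX → F_EXX = 620 MPa.
t_e = 0.707 × 12 = 8.484 mm; A_we = 8.484 × 145 = 1230 mm².
Directional factor: 1.0 + 0.5 sin^1.5(50°) = 1.335.
F_nw = 0.6 × 620 × 1.335 = 496.7 MPa.
φR_n = 0.75 × 496.7 × 1230 × 10⁻³ = 458.3 kN.

φR_n ≈ 458 kN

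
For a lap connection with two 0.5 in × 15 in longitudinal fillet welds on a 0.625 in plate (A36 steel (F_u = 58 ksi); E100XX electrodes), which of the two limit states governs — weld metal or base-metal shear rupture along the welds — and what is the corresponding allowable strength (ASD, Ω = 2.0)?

R_n/Ω ≈ 318 kip (weld metal governs)

E100XX → F_EXX = 100 ksi.
t_e = 0.707 × 0.5 = 0.3535 in; L = 30 in.
Weld metal: R_n/Ω = (1/2.0) × 0.6 × 100 × 0.3535 × 30 = 318.1 kip.
Base metal (shear rupture): R_n/Ω = (1/2.0) × 0.6 × 58 × 0.625 × 30 = 326.2 kip.
Governing: weld metal.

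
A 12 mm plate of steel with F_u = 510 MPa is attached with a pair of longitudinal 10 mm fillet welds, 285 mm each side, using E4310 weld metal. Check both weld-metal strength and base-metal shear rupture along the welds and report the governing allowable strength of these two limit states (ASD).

E43XX → F_EXX = 430 MPa.
t_e = 0.707 × 10 = 7.07 mm; L = 570 mm.
Weld metal: R_n/Ω = (1/2.0) × 0.6 × 430 × 7.07 × 570 × 10⁻³ = 519.9 kN.
Base metal (shear rupture): R_n/Ω = (1/2.0) × 0.6 × 510 × 12 × 570 × 10⁻³ = 1047 kN.
Governing: weld metal.

R_n/Ω ≈ 520 kN (weld metal governs)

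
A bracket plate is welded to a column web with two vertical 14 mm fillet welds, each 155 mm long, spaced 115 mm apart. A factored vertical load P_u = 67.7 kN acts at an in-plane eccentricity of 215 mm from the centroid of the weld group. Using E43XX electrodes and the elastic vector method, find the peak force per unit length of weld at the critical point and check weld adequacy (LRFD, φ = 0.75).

f_max ≈ 999 N/mm; adequate

E43XX → F_EXX = 430 MPa.
Total weld length L_w = 310 mm. Treat welds as unit-width lines.
Polar moment about centroid: J = 2[d³/12 + d(b/2)²] = 2[155³/12 + 155×57.5²] = 1646000 mm³.
Direct shear f_v = P/L_w = 67.7×10³ / 310 = 218.4 N/mm (vertical).
Torsion M = P·e = 67.7×10³ × 215 = 14556000 N·mm.
Critical point at (x, y) = (57.5, 77.5) from centroid. f_tx = M·y/J = 685.5 N/mm; f_ty = M·x/J = 508.6 N/mm.
Resultant f_max = √[f_tx² + (f_v + f_ty)²] = √[685.5² + (218.4 + 508.6)²] = 999.2 N/mm.
Capacity per unit length: φr_n = 0.75 × 0.6 × 430 × (0.707 × 14) = 1915 N/mm.
999.2 ≤ 1915 → adequate.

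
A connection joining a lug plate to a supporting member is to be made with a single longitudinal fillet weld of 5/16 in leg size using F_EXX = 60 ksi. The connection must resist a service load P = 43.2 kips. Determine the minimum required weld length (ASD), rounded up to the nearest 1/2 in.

L = 11 in

Throat t_e = 0.707 × 0.3125 = 0.2209 in.
r_n/Ω = (0.6 × 60 × 0.2209) / 2.0 = 3.977 kip/in.
L_req = P / (r_n/Ω) = 43.2 / 3.977 = 10.86 in total.
Round up → use L = 11 in.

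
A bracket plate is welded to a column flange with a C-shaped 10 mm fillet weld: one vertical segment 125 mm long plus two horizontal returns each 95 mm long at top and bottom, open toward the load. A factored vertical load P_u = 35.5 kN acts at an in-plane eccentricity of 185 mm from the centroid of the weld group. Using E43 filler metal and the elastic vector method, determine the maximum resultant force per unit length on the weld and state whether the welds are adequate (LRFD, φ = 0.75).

f_max ≈ 579 N/mm; adequate

E43XX → F_EXX = 430 MPa.
Total weld length L_w = 315 mm. Treat welds as unit-width lines.
Centroid: x̄ = 2×95×47.5 / 315 = 28.65 mm from the vertical weld.
Polar moment about centroid: J = I_x + I_y = [125³/12 + 2×95×62.5²] + [125×28.65² + 2(95³/12 + 95×18.85²)] = 1218000 mm³.
Direct shear f_v = P/L_w = 35.5×10³ / 315 = 112.7 N/mm (vertical).
Torsion M = P·e = 35.5×10³ × 185 = 6567500 N·mm.
Critical point at (x, y) = (66.35, 62.5) from centroid. f_tx = M·y/J = 337 N/mm; f_ty = M·x/J = 357.8 N/mm.
Resultant f_max = √[f_tx² + (f_v + f_ty)²] = √[337² + (112.7 + 357.8)²] = 578.7 N/mm.
Capacity per unit length: φr_n = 0.75 × 0.6 × 430 × (0.707 × 10) = 1368 N/mm.
578.7 ≤ 1368 → adequate.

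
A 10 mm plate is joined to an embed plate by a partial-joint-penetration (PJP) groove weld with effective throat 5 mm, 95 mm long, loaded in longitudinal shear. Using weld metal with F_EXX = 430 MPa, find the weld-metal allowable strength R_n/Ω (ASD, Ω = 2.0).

Effective throat (given) t_e = 5 mm.
A_we = 5 × 95 = 475 mm².
F_nw = 0.6 F_EXX = 258 MPa.
R_n/Ω = (258 × 475) / 2.0 × 10⁻³ = 61.27 kN.

R_n/Ω ≈ 61.3 kN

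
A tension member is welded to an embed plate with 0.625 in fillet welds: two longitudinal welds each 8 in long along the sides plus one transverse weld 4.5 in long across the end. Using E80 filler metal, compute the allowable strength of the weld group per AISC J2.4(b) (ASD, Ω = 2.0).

R_n/Ω ≈ 217 kip

E80XX → F_EXX = 80 ksi.
t_e = 0.707 × 0.625 = 0.4419 in.
R_nwl = 0.6 × 80 × 0.4419 × 16 = 339.4 kip (longitudinal, 2 welds).
R_nwt = 0.6 × 80 × 0.4419 × 4.5 = 95.44 kip (transverse, base value).
(i) R_nwl + R_nwt = 434.8 kip; (ii) 0.85 R_nwl + 1.5 R_nwt = 431.6 kip.
R_n = max = 434.8 kip [governs: (i)]; R_n/Ω = 217.4 kip.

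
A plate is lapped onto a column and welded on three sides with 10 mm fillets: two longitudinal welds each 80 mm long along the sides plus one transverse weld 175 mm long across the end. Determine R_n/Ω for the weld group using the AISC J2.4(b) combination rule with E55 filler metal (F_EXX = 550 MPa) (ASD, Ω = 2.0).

t_e = 0.707 × 10 = 7.07 mm.
R_nwl = 0.6 × 550 × 7.07 × 160 × 10⁻³ = 373.3 kN (longitudinal, 2 welds).
R_nwt = 0.6 × 550 × 7.07 × 175 × 10⁻³ = 408.3 kN (transverse, base value).
(i) R_nwl + R_nwt = 781.6 kN; (ii) 0.85 R_nwl + 1.5 R_nwt = 929.7 kN.
R_n = max = 929.7 kN [governs: (ii)]; R_n/Ω = 464.9 kN.

R_n/Ω ≈ 465 kN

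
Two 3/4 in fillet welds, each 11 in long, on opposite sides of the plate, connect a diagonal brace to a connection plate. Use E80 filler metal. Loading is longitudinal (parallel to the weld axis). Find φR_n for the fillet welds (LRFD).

E80XX → F_EXX = 80 ksi.
Effective throat t_e = 0.707 × 0.75 = 0.5302 in.
Total length L = 22 in; A_we = 0.5302 × 22 = 11.67 in².
F_nw = 0.6 F_EXX = 0.6 × 80 = 48 ksi.
φR_n = 0.75 × 48 × 11.67 = 420 kip.

φR_n ≈ 420 kip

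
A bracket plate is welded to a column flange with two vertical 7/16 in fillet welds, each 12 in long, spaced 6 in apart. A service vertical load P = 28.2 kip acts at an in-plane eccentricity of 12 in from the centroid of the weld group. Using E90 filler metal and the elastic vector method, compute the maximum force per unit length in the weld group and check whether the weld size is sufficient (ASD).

E90XX → F_EXX = 90 ksi.
Total weld length L_w = 24 in. Treat welds as unit-width lines.
Polar moment about centroid: J = 2[d³/12 + d(b/2)²] = 2[12³/12 + 12×3²] = 504 in³.
Direct shear f_v = P/L_w = 28.2 / 24 = 1.175 kip/in (vertical).
Torsion M = P·e = 28.2 × 12 = 338.4 kip·in.
Critical point at (x, y) = (3, 6) from centroid. f_tx = M·y/J = 4.029 kip/in; f_ty = M·x/J = 2.014 kip/in.
Resultant f_max = √[f_tx² + (f_v + f_ty)²] = √[4.029² + (1.175 + 2.014)²] = 5.138 kip/in.
Capacity per unit length: r_n/Ω = (1/2.0) × 0.6 × 90 × (0.707 × 0.4375) = 8.351 kip/in.
5.138 ≤ 8.351 → adequate.

f_max ≈ 5.14 kip/in; adequate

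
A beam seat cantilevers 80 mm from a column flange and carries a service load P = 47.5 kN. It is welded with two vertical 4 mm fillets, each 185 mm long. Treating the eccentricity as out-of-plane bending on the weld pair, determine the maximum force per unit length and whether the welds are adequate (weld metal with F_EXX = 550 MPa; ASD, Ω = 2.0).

f_max ≈ 357 N/mm; adequate

L_w = 2 × 185 = 370 mm; section modulus (unit throat) S = 2 × L²/6 = 11410 mm².
Direct shear f_v = P/L_w = 47.5×10³/370 = 128.4 N/mm.
Moment M = P × e = 47.5×10³ × 80 = 3800000 N·mm; bending f_b = M/S = 333.1 N/mm.
f_max = √(f_v² + f_b²) = √(128.4² + 333.1²) = 357 N/mm.
r_n/Ω = (1/2.0) × 0.6 × 550 × (0.707 × 4) = 466.6 N/mm → adequate.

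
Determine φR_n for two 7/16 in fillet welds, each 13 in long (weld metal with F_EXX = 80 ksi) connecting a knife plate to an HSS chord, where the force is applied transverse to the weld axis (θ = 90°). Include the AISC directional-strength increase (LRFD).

φR_n ≈ 434 kip

t_e = 0.707 × 0.4375 = 0.3093 in; A_we = 0.3093 × 26 = 8.042 in².
Directional factor: 1.0 + 0.5 sin^1.5(90°) = 1.5.
F_nw = 0.6 × 80 × 1.5 = 72 ksi.
φR_n = 0.75 × 72 × 8.042 = 434.3 kip.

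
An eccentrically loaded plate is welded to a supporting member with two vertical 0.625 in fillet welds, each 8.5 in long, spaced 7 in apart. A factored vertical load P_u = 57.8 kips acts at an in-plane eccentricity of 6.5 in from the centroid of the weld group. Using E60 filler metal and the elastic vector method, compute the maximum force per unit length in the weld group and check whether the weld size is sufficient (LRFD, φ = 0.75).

f_max ≈ 9.2 kip/in; adequate

E60XX → F_EXX = 60 ksi.
Total weld length L_w = 17 in. Treat welds as unit-width lines.
Polar moment about centroid: J = 2[d³/12 + d(b/2)²] = 2[8.5³/12 + 8.5×3.5²] = 310.6 in³.
Direct shear f_v = P/L_w = 57.8 / 17 = 3.4 kip/in (vertical).
Torsion M = P·e = 57.8 × 6.5 = 375.7 kip·in.
Critical point at (x, y) = (3.5, 4.25) from centroid. f_tx = M·y/J = 5.141 kip/in; f_ty = M·x/J = 4.234 kip/in.
Resultant f_max = √[f_tx² + (f_v + f_ty)²] = √[5.141² + (3.4 + 4.234)²] = 9.203 kip/in.
Capacity per unit length: φr_n = 0.75 × 0.6 × 60 × (0.707 × 0.625) = 11.93 kip/in.
9.203 ≤ 11.93 → adequate.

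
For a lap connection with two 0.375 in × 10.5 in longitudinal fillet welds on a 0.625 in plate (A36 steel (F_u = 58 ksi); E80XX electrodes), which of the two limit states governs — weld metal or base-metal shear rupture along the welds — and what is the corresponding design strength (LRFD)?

E80XX → F_EXX = 80 ksi.
t_e = 0.707 × 0.375 = 0.2651 in; L = 21 in.
Weld metal: φR_n = 0.75 × 0.6 × 80 × 0.2651 × 21 = 200.4 kip.
Base metal (shear rupture): φR_n = 0.75 × 0.6 × 58 × 0.625 × 21 = 342.6 kip.
Governing: weld metal.

φR_n ≈ 200 kip (weld metal governs)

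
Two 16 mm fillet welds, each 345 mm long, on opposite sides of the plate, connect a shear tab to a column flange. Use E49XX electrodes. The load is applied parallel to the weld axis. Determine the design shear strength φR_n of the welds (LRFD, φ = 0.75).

φR_n ≈ 1720 kN

E49XX → F_EXX = 490 MPa.
Effective throat t_e = 0.707 × 16 = 11.31 mm.
Total length L = 690 mm; A_we = 11.31 × 690 = 7805 mm².
F_nw = 0.6 F_EXX = 0.6 × 490 = 294 MPa.
φR_n = 0.75 × 294 × 7805 × 10⁻³ = 1721 kN.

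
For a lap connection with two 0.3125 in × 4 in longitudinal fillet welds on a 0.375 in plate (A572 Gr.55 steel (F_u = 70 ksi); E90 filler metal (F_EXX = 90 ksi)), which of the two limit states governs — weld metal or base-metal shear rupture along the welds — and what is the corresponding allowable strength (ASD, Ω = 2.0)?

R_n/Ω ≈ 47.7 kip (weld metal governs)

t_e = 0.707 × 0.3125 = 0.2209 in; L = 8 in.
Weld metal: R_n/Ω = (1/2.0) × 0.6 × 90 × 0.2209 × 8 = 47.72 kip.
Base metal (shear rupture): R_n/Ω = (1/2.0) × 0.6 × 70 × 0.375 × 8 = 63 kip.
Governing: weld metal.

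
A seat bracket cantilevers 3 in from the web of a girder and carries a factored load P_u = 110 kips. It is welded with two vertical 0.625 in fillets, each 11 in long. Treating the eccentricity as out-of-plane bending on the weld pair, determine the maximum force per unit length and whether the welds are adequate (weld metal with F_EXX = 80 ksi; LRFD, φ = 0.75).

f_max ≈ 9.59 kip/in; adequate

L_w = 2 × 11 = 22 in; section modulus (unit throat) S = 2 × L²/6 = 40.33 in².
Direct shear f_v = P/L_w = 110/22 = 5 kip/in.
Moment M = P × e = 110 × 3 = 330 kip·in; bending f_b = M/S = 8.182 kip/in.
f_max = √(f_v² + f_b²) = √(5² + 8.182²) = 9.589 kip/in.
φr_n = 0.75 × 0.6 × 80 × (0.707 × 0.625) = 15.91 kip/in → adequate.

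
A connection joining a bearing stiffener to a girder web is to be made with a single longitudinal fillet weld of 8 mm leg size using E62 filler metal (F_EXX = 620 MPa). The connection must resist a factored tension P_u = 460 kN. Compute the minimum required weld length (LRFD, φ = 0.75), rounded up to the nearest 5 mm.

L = 295 mm

Throat t_e = 0.707 × 8 = 5.656 mm.
φr_n = 0.75 × 0.6 × 620 × 5.656 × 10⁻³ = 1.578 kN/mm.
L_req = P_u / φr_n = 460 / 1.578 = 291.5 mm total.
Round up → use L = 295 mm.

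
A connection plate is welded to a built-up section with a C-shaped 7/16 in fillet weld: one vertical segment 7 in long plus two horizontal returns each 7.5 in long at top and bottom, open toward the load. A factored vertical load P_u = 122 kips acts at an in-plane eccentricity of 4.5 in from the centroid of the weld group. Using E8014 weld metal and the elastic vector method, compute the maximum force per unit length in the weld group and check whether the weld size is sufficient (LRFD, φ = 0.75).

f_max ≈ 14.4 kip/in; NOT adequate

E80XX → F_EXX = 80 ksi.
Total weld length L_w = 22 in. Treat welds as unit-width lines.
Centroid: x̄ = 2×7.5×3.75 / 22 = 2.557 in from the vertical weld.
Polar moment about centroid: J = I_x + I_y = [7³/12 + 2×7.5×3.5²] + [7×2.557² + 2(7.5³/12 + 7.5×1.193²)] = 349.8 in³.
Direct shear f_v = P/L_w = 122 / 22 = 5.545 kip/in (vertical).
Torsion M = P·e = 122 × 4.5 = 549 kip·in.
Critical point at (x, y) = (4.943, 3.5) from centroid. f_tx = M·y/J = 5.494 kip/in; f_ty = M·x/J = 7.759 kip/in.
Resultant f_max = √[f_tx² + (f_v + f_ty)²] = √[5.494² + (5.545 + 7.759)²] = 14.39 kip/in.
Capacity per unit length: φr_n = 0.75 × 0.6 × 80 × (0.707 × 0.4375) = 11.14 kip/in.
14.39 > 11.14 → NOT adequate.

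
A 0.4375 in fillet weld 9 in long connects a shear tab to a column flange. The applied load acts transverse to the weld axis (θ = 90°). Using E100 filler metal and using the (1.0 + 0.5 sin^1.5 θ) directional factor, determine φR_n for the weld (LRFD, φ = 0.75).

φR_n ≈ 188 kip

E100XX → F_EXX = 100 ksi.
t_e = 0.707 × 0.4375 = 0.3093 in; A_we = 0.3093 × 9 = 2.784 in².
Directional factor: 1.0 + 0.5 sin^1.5(90°) = 1.5.
F_nw = 0.6 × 100 × 1.5 = 90 ksi.
φR_n = 0.75 × 90 × 2.784 = 187.9 kip.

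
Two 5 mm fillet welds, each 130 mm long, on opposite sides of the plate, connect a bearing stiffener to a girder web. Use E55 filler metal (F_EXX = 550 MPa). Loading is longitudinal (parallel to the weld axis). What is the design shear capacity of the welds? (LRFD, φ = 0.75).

φR_n ≈ 227 kN

Effective throat t_e = 0.707 × 5 = 3.535 mm.
Total length L = 260 mm; A_we = 3.535 × 260 = 919.1 mm².
F_nw = 0.6 F_EXX = 0.6 × 550 = 330 MPa.
φR_n = 0.75 × 330 × 919.1 × 10⁻³ = 227.5 kN.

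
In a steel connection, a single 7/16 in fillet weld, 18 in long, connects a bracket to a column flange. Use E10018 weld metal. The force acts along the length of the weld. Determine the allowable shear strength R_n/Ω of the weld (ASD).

R_n/Ω ≈ 167 kip

E100XX → F_EXX = 100 ksi.
Effective throat t_e = 0.707 × 0.4375 = 0.3093 in.
Total length L = 18 in; A_we = 0.3093 × 18 = 5.568 in².
F_nw = 0.6 F_EXX = 0.6 × 100 = 60 ksi.
R_n = 60 × 5.568 = 334.1 kip; R_n/Ω = 334.1/2.0 = 167 kip.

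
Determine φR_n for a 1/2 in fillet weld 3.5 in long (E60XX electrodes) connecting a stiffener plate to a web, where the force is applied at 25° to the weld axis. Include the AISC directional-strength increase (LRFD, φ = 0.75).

E60XX → F_EXX = 60 ksi.
t_e = 0.707 × 0.5 = 0.3535 in; A_we = 0.3535 × 3.5 = 1.237 in².
Directional factor: 1.0 + 0.5 sin^1.5(25°) = 1.137.
F_nw = 0.6 × 60 × 1.137 = 40.95 ksi.
φR_n = 0.75 × 40.95 × 1.237 = 37.99 kips.

φR_n ≈ 38 kips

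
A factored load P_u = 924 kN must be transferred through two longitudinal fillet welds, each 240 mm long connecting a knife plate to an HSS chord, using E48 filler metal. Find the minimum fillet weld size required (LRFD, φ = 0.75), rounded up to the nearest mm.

E48XX → F_EXX = 480 MPa.
Total weld length L = 480 mm.
Required throat t_e = P_u / (φ × 0.6 F_EXX × L) = 924 / (0.75 × 0.6 × 480 × 480 × 10⁻³) = 8.912 mm.
Required leg w = t_e / 0.707 = 12.61 mm → use 13 mm.

w = 13 mm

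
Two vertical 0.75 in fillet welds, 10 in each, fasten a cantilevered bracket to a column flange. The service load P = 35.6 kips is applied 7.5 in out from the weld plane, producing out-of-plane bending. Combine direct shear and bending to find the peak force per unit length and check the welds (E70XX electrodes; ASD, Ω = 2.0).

f_max ≈ 8.21 kip/in; adequate

E70XX → F_EXX = 70 ksi.
L_w = 2 × 10 = 20 in; section modulus (unit throat) S = 2 × L²/6 = 33.33 in².
Direct shear f_v = P/L_w = 35.6/20 = 1.78 kip/in.
Moment M = P × e = 35.6 × 7.5 = 267 kip·in; bending f_b = M/S = 8.01 kip/in.
f_max = √(f_v² + f_b²) = √(1.78² + 8.01²) = 8.205 kip/in.
r_n/Ω = (1/2.0) × 0.6 × 70 × (0.707 × 0.75) = 11.14 kip/in → adequate.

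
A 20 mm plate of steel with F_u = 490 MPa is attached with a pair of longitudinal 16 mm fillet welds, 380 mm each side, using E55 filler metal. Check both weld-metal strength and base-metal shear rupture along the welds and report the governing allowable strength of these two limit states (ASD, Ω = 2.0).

E55XX → F_EXX = 550 MPa.
t_e = 0.707 × 16 = 11.31 mm; L = 760 mm.
Weld metal: R_n/Ω = (1/2.0) × 0.6 × 550 × 11.31 × 760 × 10⁻³ = 1419 kN.
Base metal (shear rupture): R_n/Ω = (1/2.0) × 0.6 × 490 × 20 × 760 × 10⁻³ = 2234 kN.
Governing: weld metal.

R_n/Ω ≈ 1420 kN (weld metal governs)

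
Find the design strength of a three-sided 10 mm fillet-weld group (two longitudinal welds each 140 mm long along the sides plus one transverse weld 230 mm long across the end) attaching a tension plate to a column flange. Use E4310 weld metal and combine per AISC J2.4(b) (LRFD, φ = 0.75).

E43XX → F_EXX = 430 MPa.
t_e = 0.707 × 10 = 7.07 mm.
R_nwl = 0.6 × 430 × 7.07 × 280 × 10⁻³ = 510.7 kN (longitudinal, 2 welds).
R_nwt = 0.6 × 430 × 7.07 × 230 × 10⁻³ = 419.5 kN (transverse, base value).
(i) R_nwl + R_nwt = 930.3 kN; (ii) 0.85 R_nwl + 1.5 R_nwt = 1063 kN.
R_n = max = 1063 kN [governs: (ii)]; φR_n = 797.6 kN.

φR_n ≈ 798 kN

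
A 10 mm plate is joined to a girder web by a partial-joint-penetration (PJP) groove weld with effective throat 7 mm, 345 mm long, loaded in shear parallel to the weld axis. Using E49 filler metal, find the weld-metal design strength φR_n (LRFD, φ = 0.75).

E49XX → F_EXX = 490 MPa.
Effective throat (given) t_e = 7 mm.
A_we = 7 × 345 = 2415 mm².
F_nw = 0.6 F_EXX = 294 MPa.
φR_n = 0.75 × 294 × 2415 × 10⁻³ = 532.5 kN.

φR_n ≈ 533 kN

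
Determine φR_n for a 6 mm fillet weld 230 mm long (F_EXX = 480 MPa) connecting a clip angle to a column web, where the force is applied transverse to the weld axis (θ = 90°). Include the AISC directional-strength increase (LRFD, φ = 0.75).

t_e = 0.707 × 6 = 4.242 mm; A_we = 4.242 × 230 = 975.7 mm².
Directional factor: 1.0 + 0.5 sin^1.5(90°) = 1.5.
F_nw = 0.6 × 480 × 1.5 = 432 MPa.
φR_n = 0.75 × 432 × 975.7 × 10⁻³ = 316.1 kN.

φR_n ≈ 316 kN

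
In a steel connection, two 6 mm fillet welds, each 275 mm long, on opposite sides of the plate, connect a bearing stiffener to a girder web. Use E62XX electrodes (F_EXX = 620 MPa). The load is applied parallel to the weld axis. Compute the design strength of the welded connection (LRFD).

Effective throat t_e = 0.707 × 6 = 4.242 mm.
Total length L = 550 mm; A_we = 4.242 × 550 = 2333 mm².
F_nw = 0.6 F_EXX = 0.6 × 620 = 372 MPa.
φR_n = 0.75 × 372 × 2333 × 10⁻³ = 650.9 kN.

φR_n ≈ 651 kN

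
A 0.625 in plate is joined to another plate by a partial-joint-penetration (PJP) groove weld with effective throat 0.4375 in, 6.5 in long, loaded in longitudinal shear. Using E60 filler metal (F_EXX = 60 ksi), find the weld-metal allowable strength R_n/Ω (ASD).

Effective throat (given) t_e = 0.4375 in.
A_we = 0.4375 × 6.5 = 2.844 in².
F_nw = 0.6 F_EXX = 36 ksi.
R_n/Ω = (36 × 2.844) / 2.0 = 51.19 kip.

R_n/Ω ≈ 51.2 kip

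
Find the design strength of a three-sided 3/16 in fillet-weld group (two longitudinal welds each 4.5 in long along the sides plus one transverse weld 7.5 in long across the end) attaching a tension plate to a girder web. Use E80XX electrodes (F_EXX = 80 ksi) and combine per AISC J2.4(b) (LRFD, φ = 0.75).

φR_n ≈ 90.2 kips

t_e = 0.707 × 0.1875 = 0.1326 in.
R_nwl = 0.6 × 80 × 0.1326 × 9 = 57.27 kips (longitudinal, 2 welds).
R_nwt = 0.6 × 80 × 0.1326 × 7.5 = 47.72 kips (transverse, base value).
(i) R_nwl + R_nwt = 105 kips; (ii) 0.85 R_nwl + 1.5 R_nwt = 120.3 kips.
R_n = max = 120.3 kips [governs: (ii)]; φR_n = 90.2 kips.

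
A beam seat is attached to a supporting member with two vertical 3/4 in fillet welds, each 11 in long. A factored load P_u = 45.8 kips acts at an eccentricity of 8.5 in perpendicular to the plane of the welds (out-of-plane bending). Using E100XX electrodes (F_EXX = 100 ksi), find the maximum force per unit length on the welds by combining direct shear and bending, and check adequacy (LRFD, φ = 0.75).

f_max ≈ 9.87 kip/in; adequate

L_w = 2 × 11 = 22 in; section modulus (unit throat) S = 2 × L²/6 = 40.33 in².
Direct shear f_v = P/L_w = 45.8/22 = 2.082 kip/in.
Moment M = P × e = 45.8 × 8.5 = 389.3 kip·in; bending f_b = M/S = 9.652 kip/in.
f_max = √(f_v² + f_b²) = √(2.082² + 9.652²) = 9.874 kip/in.
φr_n = 0.75 × 0.6 × 100 × (0.707 × 0.75) = 23.86 kip/in → adequate.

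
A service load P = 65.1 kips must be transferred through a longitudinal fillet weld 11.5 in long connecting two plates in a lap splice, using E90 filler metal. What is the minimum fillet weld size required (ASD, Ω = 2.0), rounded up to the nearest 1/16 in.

w = 5/16 in

E90XX → F_EXX = 90 ksi.
Total weld length L = 11.5 in.
Required throat t_e = P × Ω / (0.6 F_EXX × L) = 65.1 × 2.0 / (0.6 × 90 × 11.5) = 0.2097 in.
Required leg w = t_e / 0.707 = 0.2966 in → use 5/16 in.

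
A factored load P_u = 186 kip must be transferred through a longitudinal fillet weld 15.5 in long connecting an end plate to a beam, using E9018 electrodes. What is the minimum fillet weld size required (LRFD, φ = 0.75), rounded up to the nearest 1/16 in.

w = 7/16 in

E90XX → F_EXX = 90 ksi.
Total weld length L = 15.5 in.
Required throat t_e = P_u / (φ × 0.6 F_EXX × L) = 186 / (0.75 × 0.6 × 90 × 15.5) = 0.2963 in.
Required leg w = t_e / 0.707 = 0.4191 in → use 7/16 in.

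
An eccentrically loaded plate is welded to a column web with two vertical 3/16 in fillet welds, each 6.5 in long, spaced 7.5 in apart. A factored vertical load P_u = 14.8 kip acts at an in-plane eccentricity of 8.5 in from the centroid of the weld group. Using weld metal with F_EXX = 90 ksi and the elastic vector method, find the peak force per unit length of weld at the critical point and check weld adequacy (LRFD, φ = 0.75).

Total weld length L_w = 13 in. Treat welds as unit-width lines.
Polar moment about centroid: J = 2[d³/12 + d(b/2)²] = 2[6.5³/12 + 6.5×3.75²] = 228.6 in³.
Direct shear f_v = P/L_w = 14.8 / 13 = 1.138 kip/in (vertical).
Torsion M = P·e = 14.8 × 8.5 = 125.8 kip·in.
Critical point at (x, y) = (3.75, 3.25) from centroid. f_tx = M·y/J = 1.789 kip/in; f_ty = M·x/J = 2.064 kip/in.
Resultant f_max = √[f_tx² + (f_v + f_ty)²] = √[1.789² + (1.138 + 2.064)²] = 3.668 kip/in.
Capacity per unit length: φr_n = 0.75 × 0.6 × 90 × (0.707 × 0.1875) = 5.369 kip/in.
3.668 ≤ 5.369 → adequate.

f_max ≈ 3.67 kip/in; adequate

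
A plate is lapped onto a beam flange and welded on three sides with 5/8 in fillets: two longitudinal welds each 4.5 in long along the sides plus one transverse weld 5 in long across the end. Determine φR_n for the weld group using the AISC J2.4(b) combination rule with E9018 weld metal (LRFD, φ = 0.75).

φR_n ≈ 271 kips

E90XX → F_EXX = 90 ksi.
t_e = 0.707 × 0.625 = 0.4419 in.
R_nwl = 0.6 × 90 × 0.4419 × 9 = 214.8 kips (longitudinal, 2 welds).
R_nwt = 0.6 × 90 × 0.4419 × 5 = 119.3 kips (transverse, base value).
(i) R_nwl + R_nwt = 334.1 kips; (ii) 0.85 R_nwl + 1.5 R_nwt = 361.5 kips.
R_n = max = 361.5 kips [governs: (ii)]; φR_n = 271.1 kips.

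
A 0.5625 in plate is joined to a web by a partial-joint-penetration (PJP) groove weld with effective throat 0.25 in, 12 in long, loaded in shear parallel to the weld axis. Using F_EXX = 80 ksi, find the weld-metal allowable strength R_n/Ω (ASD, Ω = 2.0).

Effective throat (given) t_e = 0.25 in.
A_we = 0.25 × 12 = 3 in².
F_nw = 0.6 F_EXX = 48 ksi.
R_n/Ω = (48 × 3) / 2.0 = 72 kips.

R_n/Ω ≈ 72 kips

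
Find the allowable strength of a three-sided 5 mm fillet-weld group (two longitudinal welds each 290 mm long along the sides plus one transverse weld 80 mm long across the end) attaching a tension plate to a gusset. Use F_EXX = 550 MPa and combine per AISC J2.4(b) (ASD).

R_n/Ω ≈ 385 kN

t_e = 0.707 × 5 = 3.535 mm.
R_nwl = 0.6 × 550 × 3.535 × 580 × 10⁻³ = 676.6 kN (longitudinal, 2 welds).
R_nwt = 0.6 × 550 × 3.535 × 80 × 10⁻³ = 93.32 kN (transverse, base value).
(i) R_nwl + R_nwt = 769.9 kN; (ii) 0.85 R_nwl + 1.5 R_nwt = 715.1 kN.
R_n = max = 769.9 kN [governs: (i)]; R_n/Ω = 385 kN.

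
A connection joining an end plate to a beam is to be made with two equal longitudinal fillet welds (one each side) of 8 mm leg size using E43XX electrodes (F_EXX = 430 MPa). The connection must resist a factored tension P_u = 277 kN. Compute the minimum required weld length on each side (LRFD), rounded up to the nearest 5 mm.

Throat t_e = 0.707 × 8 = 5.656 mm.
φr_n = 0.75 × 0.6 × 430 × 5.656 × 10⁻³ = 1.094 kN/mm.
L_req = P_u / φr_n = 277 / 1.094 = 253.1 mm total.
Per side: 253.1 / 2 = 126.5 mm.
Round up → use L = 130 mm on each side.

L = 130 mm on each side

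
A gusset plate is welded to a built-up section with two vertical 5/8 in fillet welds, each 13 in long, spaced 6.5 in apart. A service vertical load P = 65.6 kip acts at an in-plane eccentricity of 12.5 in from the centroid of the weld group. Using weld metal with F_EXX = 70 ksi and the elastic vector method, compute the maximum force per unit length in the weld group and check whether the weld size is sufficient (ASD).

f_max ≈ 10.7 kip/in; NOT adequate

Total weld length L_w = 26 in. Treat welds as unit-width lines.
Polar moment about centroid: J = 2[d³/12 + d(b/2)²] = 2[13³/12 + 13×3.25²] = 640.8 in³.
Direct shear f_v = P/L_w = 65.6 / 26 = 2.523 kip/in (vertical).
Torsion M = P·e = 65.6 × 12.5 = 820 kip·in.
Critical point at (x, y) = (3.25, 6.5) from centroid. f_tx = M·y/J = 8.318 kip/in; f_ty = M·x/J = 4.159 kip/in.
Resultant f_max = √[f_tx² + (f_v + f_ty)²] = √[8.318² + (2.523 + 4.159)²] = 10.67 kip/in.
Capacity per unit length: r_n/Ω = (1/2.0) × 0.6 × 70 × (0.707 × 0.625) = 9.279 kip/in.
10.67 > 9.279 → NOT adequate.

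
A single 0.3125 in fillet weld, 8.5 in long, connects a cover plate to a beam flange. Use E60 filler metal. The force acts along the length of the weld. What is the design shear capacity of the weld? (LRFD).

φR_n ≈ 50.7 kip

E60XX → F_EXX = 60 ksi.
Effective throat t_e = 0.707 × 0.3125 = 0.2209 in.
Total length L = 8.5 in; A_we = 0.2209 × 8.5 = 1.878 in².
F_nw = 0.6 F_EXX = 0.6 × 60 = 36 ksi.
φR_n = 0.75 × 36 × 1.878 = 50.71 kip.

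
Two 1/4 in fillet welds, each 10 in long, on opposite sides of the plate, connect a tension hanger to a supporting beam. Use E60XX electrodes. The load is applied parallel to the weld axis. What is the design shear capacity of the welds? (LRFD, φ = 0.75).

E60XX → F_EXX = 60 ksi.
Effective throat t_e = 0.707 × 0.25 = 0.1767 in.
Total length L = 20 in; A_we = 0.1767 × 20 = 3.535 in².
F_nw = 0.6 F_EXX = 0.6 × 60 = 36 ksi.
φR_n = 0.75 × 36 × 3.535 = 95.44 kip.

φR_n ≈ 95.4 kip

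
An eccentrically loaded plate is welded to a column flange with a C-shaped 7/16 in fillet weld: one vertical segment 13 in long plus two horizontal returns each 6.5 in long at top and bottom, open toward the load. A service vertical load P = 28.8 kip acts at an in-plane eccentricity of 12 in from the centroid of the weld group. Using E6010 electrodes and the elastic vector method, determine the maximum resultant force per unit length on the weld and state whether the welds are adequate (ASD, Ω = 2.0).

E60XX → F_EXX = 60 ksi.
Total weld length L_w = 26 in. Treat welds as unit-width lines.
Centroid: x̄ = 2×6.5×3.25 / 26 = 1.625 in from the vertical weld.
Polar moment about centroid: J = I_x + I_y = [13³/12 + 2×6.5×6.5²] + [13×1.625² + 2(6.5³/12 + 6.5×1.625²)] = 846.8 in³.
Direct shear f_v = P/L_w = 28.8 / 26 = 1.108 kip/in (vertical).
Torsion M = P·e = 28.8 × 12 = 345.6 kip·in.
Critical point at (x, y) = (4.875, 6.5) from centroid. f_tx = M·y/J = 2.653 kip/in; f_ty = M·x/J = 1.99 kip/in.
Resultant f_max = √[f_tx² + (f_v + f_ty)²] = √[2.653² + (1.108 + 1.99)²] = 4.078 kip/in.
Capacity per unit length: r_n/Ω = (1/2.0) × 0.6 × 60 × (0.707 × 0.4375) = 5.568 kip/in.
4.078 ≤ 5.568 → adequate.

f_max ≈ 4.08 kip/in; adequate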